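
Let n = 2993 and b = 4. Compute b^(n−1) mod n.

4^1 ≡ 4 (mod 2993)
4^2 ≡ 4^2 = 16 ≡ 16 (mod 2993)
4^4 ≡ 16^2 = 256 ≡ 256 (mod 2993)
4^8 ≡ 256^2 = 65536 ≡ 2683 (mod 2993)
4^16 ≡ 2683^2 = 7198489 ≡ 324 (mod 2993)
4^32 ≡ 324^2 = 104976 ≡ 221 (mod 2993)
4^64 ≡ 221^2 = 48841 ≡ 953 (mod 2993)
4^128 ≡ 953^2 = 908209 ≡ 1330 (mod 2993)
4^256 ≡ 1330^2 = 1768900 ≡ 37 (mod 2993)
4^512 ≡ 37^2 = 1369 ≡ 1369 (mod 2993)
4^1024 ≡ 1369^2 = 1874161 ≡ 543 (mod 2993)
4^2048 ≡ 543^2 = 294849 ≡ 1535 (mod 2993)
2992 = 2048 + 512 + 256 + 128 + 32 + 16 in binary powers of 2.
So 4^2992 ≡ 1535 · 1369 · 37 · 1330 · 221 · 324 ≡ 1205 (mod 2993).
Since 1205 ≠ 1, base 4 is a Fermat witness: 2993 is composite.

1205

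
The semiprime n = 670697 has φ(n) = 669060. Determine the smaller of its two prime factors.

811

φ(n) = (p−1)(q−1) = n − (p+q) + 1, so p + q = 670697 − 669060 + 1 = 1638.
p and q are the roots of t² − 1638t + 670697 = 0.
Discriminant: 1638² − 4·670697 = 2683044 − 2682788 = 256; √256 = 16.
q = (1638 − 16)/2 = 811, p = (1638 + 16)/2 = 827.
Check: 811 · 827 = 670697.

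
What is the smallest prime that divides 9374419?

61

9374419 is odd.
Digit sum 37, not divisible by 3.
Ends in 9: not divisible by 5.
7: 9374419 = 7·1339202 + 5
11: 9374419 = 11·852219 + 10
13: 9374419 = 13·721109 + 2
17: 9374419 = 17·551436 + 7
19: 9374419 = 19·493390 + 9
23: 9374419 = 23·407583 + 10
29: 9374419 = 29·323255 + 24
31: 9374419 = 31·302400 + 19
37: 9374419 = 37·253362 + 25
41: 9374419 = 41·228644 + 15
43: 9374419 = 43·218009 + 32
47: 9374419 = 47·199455 + 34
53: 9374419 = 53·176875 + 44
59: 9374419 = 59·158888 + 27
61: 9374419 = 61·153679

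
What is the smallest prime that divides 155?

155 is odd.
Digit sum 11, not divisible by 3.
Ends in 5: divisible by 5.

5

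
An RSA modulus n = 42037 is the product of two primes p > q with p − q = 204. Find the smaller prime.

127

Since p = q + 204, we have 42037 = q(q + 204), so q² + 204q − 42037 = 0.
Discriminant: 204² + 4·42037 = 41616 + 168148 = 209764; √209764 = 458.
q = (−204 + 458)/2 = 127, and p = q + 204 = 331.
Check: 127 · 331 = 42037.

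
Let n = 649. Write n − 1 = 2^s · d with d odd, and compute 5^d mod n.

649 − 1 = 648 = 2^3 · 81, so d = 81.
5^1 ≡ 5 (mod 649)
5^2 ≡ 5^2 = 25 ≡ 25 (mod 649)
5^4 ≡ 25^2 = 625 ≡ 625 (mod 649)
5^8 ≡ 625^2 = 390625 ≡ 576 (mod 649)
5^16 ≡ 576^2 = 331776 ≡ 137 (mod 649)
5^32 ≡ 137^2 = 18769 ≡ 597 (mod 649)
5^64 ≡ 597^2 = 356409 ≡ 108 (mod 649)
81 = 64 + 16 + 1 in binary powers of 2.
So 5^81 ≡ 108 · 137 · 5 ≡ 643 (mod 649).
Squaring chain: 643 → 36 → 647; never reaches −1, so base 5 is a Miller–Rabin witness that 649 is composite.

643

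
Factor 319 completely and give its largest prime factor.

319 = 11 · 29
29 is prime.
So 319 = 11 · 29; the largest prime factor is 29.

29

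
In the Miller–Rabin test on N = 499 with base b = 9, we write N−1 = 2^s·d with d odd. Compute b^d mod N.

1

499 − 1 = 498 = 2^1 · 249, so d = 249.
9^1 ≡ 9 (mod 499)
9^2 ≡ 9^2 = 81 ≡ 81 (mod 499)
9^4 ≡ 81^2 = 6561 ≡ 74 (mod 499)
9^8 ≡ 74^2 = 5476 ≡ 486 (mod 499)
9^16 ≡ 486^2 = 236196 ≡ 169 (mod 499)
9^32 ≡ 169^2 = 28561 ≡ 118 (mod 499)
9^64 ≡ 118^2 = 13924 ≡ 451 (mod 499)
9^128 ≡ 451^2 = 203401 ≡ 308 (mod 499)
249 = 128 + 64 + 32 + 16 + 8 + 1 in binary powers of 2.
So 9^249 ≡ 308 · 451 · 118 · 169 · 486 · 9 ≡ 1 (mod 499).
Since 9^d ≡ 1 (mod 499), base 9 does not prove 499 composite.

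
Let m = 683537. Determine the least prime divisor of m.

23

683537 is odd.
Digit sum 32, not divisible by 3.
Ends in 7: not divisible by 5.
7: 683537 = 7·97648 + 1
11: 683537 = 11·62139 + 8
13: 683537 = 13·52579 + 10
17: 683537 = 17·40208 + 1
19: 683537 = 19·35975 + 12
23: 683537 = 23·29719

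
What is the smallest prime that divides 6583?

29

6583 is odd.
Digit sum 22, not divisible by 3.
Ends in 3: not divisible by 5.
7: 6583 = 7·940 + 3
11: 6583 = 11·598 + 5
13: 6583 = 13·506 + 5
17: 6583 = 17·387 + 4
19: 6583 = 19·346 + 9
23: 6583 = 23·286 + 5
29: 6583 = 29·227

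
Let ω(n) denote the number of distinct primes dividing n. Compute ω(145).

2

145 = 5 · 29
145 = 5 · 29, which has 2 distinct prime factors.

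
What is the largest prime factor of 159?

159 = 3 · 53
53 is prime.
So 159 = 3 · 53; the largest prime factor is 53.

53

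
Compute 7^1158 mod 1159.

7^1 ≡ 7 (mod 1159)
7^2 ≡ 7^2 = 49 ≡ 49 (mod 1159)
7^4 ≡ 49^2 = 2401 ≡ 83 (mod 1159)
7^8 ≡ 83^2 = 6889 ≡ 1094 (mod 1159)
7^16 ≡ 1094^2 = 1196836 ≡ 748 (mod 1159)
7^32 ≡ 748^2 = 559504 ≡ 866 (mod 1159)
7^64 ≡ 866^2 = 749956 ≡ 83 (mod 1159)
7^128 ≡ 83^2 = 6889 ≡ 1094 (mod 1159)
7^256 ≡ 1094^2 = 1196836 ≡ 748 (mod 1159)
7^512 ≡ 748^2 = 559504 ≡ 866 (mod 1159)
7^1024 ≡ 866^2 = 749956 ≡ 83 (mod 1159)
1158 = 1024 + 128 + 4 + 2 in binary powers of 2.
So 7^1158 ≡ 83 · 1094 · 83 · 49 ≡ 723 (mod 1159).
Since 723 ≠ 1, base 7 is a Fermat witness: 1159 is composite.

723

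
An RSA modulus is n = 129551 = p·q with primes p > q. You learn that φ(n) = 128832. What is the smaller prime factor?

353

φ(n) = (p−1)(q−1) = n − (p+q) + 1, so p + q = 129551 − 128832 + 1 = 720.
p and q are the roots of t² − 720t + 129551 = 0.
Discriminant: 720² − 4·129551 = 518400 − 518204 = 196; √196 = 14.
q = (720 − 14)/2 = 353, p = (720 + 14)/2 = 367.
Check: 353 · 367 = 129551.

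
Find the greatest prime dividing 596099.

596099 = 7 · 85157
85157 = 31 · 2747
2747 = 41 · 67
67 is prime.
So 596099 = 7 · 31 · 41 · 67; the largest prime factor is 67.

67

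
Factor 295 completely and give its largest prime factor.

295 = 5 · 59
59 is prime.
So 295 = 5 · 59; the largest prime factor is 59.

59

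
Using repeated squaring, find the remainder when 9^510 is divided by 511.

9^1 ≡ 9 (mod 511)
9^2 ≡ 9^2 = 81 ≡ 81 (mod 511)
9^4 ≡ 81^2 = 6561 ≡ 429 (mod 511)
9^8 ≡ 429^2 = 184041 ≡ 81 (mod 511)
9^16 ≡ 81^2 = 6561 ≡ 429 (mod 511)
9^32 ≡ 429^2 = 184041 ≡ 81 (mod 511)
9^64 ≡ 81^2 = 6561 ≡ 429 (mod 511)
9^128 ≡ 429^2 = 184041 ≡ 81 (mod 511)
9^256 ≡ 81^2 = 6561 ≡ 429 (mod 511)
510 = 256 + 128 + 64 + 32 + 16 + 8 + 4 + 2 in binary powers of 2.
So 9^510 ≡ 429 · 81 · 429 · 81 · 429 · 81 · 429 · 81 ≡ 1 (mod 511).
Since the result is 1, base 9 gives no evidence that 511 is composite.

1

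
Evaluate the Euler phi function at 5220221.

5130000

Factor: 5220221 = 151 · 181 · 191.
φ(5220221) = (151−1) · (181−1) · (191−1) = 150 · 180 · 190 = 5130000.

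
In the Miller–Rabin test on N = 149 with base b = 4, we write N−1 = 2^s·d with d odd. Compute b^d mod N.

148

149 − 1 = 148 = 2^2 · 37, so d = 37.
4^1 ≡ 4 (mod 149)
4^2 ≡ 4^2 = 16 ≡ 16 (mod 149)
4^4 ≡ 16^2 = 256 ≡ 107 (mod 149)
4^8 ≡ 107^2 = 11449 ≡ 125 (mod 149)
4^16 ≡ 125^2 = 15625 ≡ 129 (mod 149)
4^32 ≡ 129^2 = 16641 ≡ 102 (mod 149)
37 = 32 + 4 + 1 in binary powers of 2.
So 4^37 ≡ 102 · 107 · 4 ≡ 148 (mod 149).
Since 4^d ≡ 148 (mod 149), base 4 does not prove 149 composite.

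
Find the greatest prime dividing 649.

649 = 11 · 59
59 is prime.
So 649 = 11 · 59; the largest prime factor is 59.

59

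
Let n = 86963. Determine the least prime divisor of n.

86963 is odd.
Digit sum 32, not divisible by 3.
Ends in 3: not divisible by 5.
7: 86963 = 7·12423 + 2
11: 86963 = 11·7905 + 8
13: 86963 = 13·6689 + 6
17: 86963 = 17·5115 + 8
19: 86963 = 19·4577

19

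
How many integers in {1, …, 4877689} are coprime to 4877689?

4790016

Factor: 4877689 = 127 · 193 · 199.
φ(4877689) = (127−1) · (193−1) · (199−1) = 126 · 192 · 198 = 4790016.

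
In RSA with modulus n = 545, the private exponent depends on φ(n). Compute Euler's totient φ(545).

432

Factor: 545 = 5 · 109.
φ(545) = (5−1) · (109−1) = 4 · 108 = 432.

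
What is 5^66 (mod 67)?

1

5^1 ≡ 5 (mod 67)
5^2 ≡ 5^2 = 25 ≡ 25 (mod 67)
5^4 ≡ 25^2 = 625 ≡ 22 (mod 67)
5^8 ≡ 22^2 = 484 ≡ 15 (mod 67)
5^16 ≡ 15^2 = 225 ≡ 24 (mod 67)
5^32 ≡ 24^2 = 576 ≡ 40 (mod 67)
5^64 ≡ 40^2 = 1600 ≡ 59 (mod 67)
66 = 64 + 2 in binary powers of 2.
So 5^66 ≡ 59 · 25 ≡ 1 (mod 67).
Since the result is 1, base 5 gives no evidence that 67 is composite.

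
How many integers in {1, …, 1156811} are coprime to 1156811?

Factor: 1156811 = 47 · 151 · 163.
φ(1156811) = (47−1) · (151−1) · (163−1) = 46 · 150 · 162 = 1117800.

1117800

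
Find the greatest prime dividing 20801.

20801 = 11 · 1891
1891 = 31 · 61
61 is prime.
So 20801 = 11 · 31 · 61; the largest prime factor is 61.

61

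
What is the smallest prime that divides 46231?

83

46231 is odd.
Digit sum 16, not divisible by 3.
Ends in 1: not divisible by 5.
7: 46231 = 7·6604 + 3
11: 46231 = 11·4202 + 9
13: 46231 = 13·3556 + 3
17: 46231 = 17·2719 + 8
19: 46231 = 19·2433 + 4
23: 46231 = 23·2010 + 1
29: 46231 = 29·1594 + 5
31: 46231 = 31·1491 + 10
37: 46231 = 37·1249 + 18
41: 46231 = 41·1127 + 24
43: 46231 = 43·1075 + 6
47: 46231 = 47·983 + 30
53: 46231 = 53·872 + 15
59: 46231 = 59·783 + 34
61: 46231 = 61·757 + 54
67: 46231 = 67·690 + 1
71: 46231 = 71·651 + 10
73: 46231 = 73·633 + 22
79: 46231 = 79·585 + 16
83: 46231 = 83·557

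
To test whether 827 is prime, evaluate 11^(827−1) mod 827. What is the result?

11^1 ≡ 11 (mod 827)
11^2 ≡ 11^2 = 121 ≡ 121 (mod 827)
11^4 ≡ 121^2 = 14641 ≡ 582 (mod 827)
11^8 ≡ 582^2 = 338724 ≡ 481 (mod 827)
11^16 ≡ 481^2 = 231361 ≡ 628 (mod 827)
11^32 ≡ 628^2 = 394384 ≡ 732 (mod 827)
11^64 ≡ 732^2 = 535824 ≡ 755 (mod 827)
11^128 ≡ 755^2 = 570025 ≡ 222 (mod 827)
11^256 ≡ 222^2 = 49284 ≡ 491 (mod 827)
11^512 ≡ 491^2 = 241081 ≡ 424 (mod 827)
826 = 512 + 256 + 32 + 16 + 8 + 2 in binary powers of 2.
So 11^826 ≡ 424 · 491 · 732 · 628 · 481 · 121 ≡ 1 (mod 827).
Since the result is 1, base 11 gives no evidence that 827 is composite.

1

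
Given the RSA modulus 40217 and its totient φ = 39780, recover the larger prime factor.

307

φ(n) = (p−1)(q−1) = n − (p+q) + 1, so p + q = 40217 − 39780 + 1 = 438.
p and q are the roots of t² − 438t + 40217 = 0.
Discriminant: 438² − 4·40217 = 191844 − 160868 = 30976; √30976 = 176.
q = (438 − 176)/2 = 131, p = (438 + 176)/2 = 307.
Check: 131 · 307 = 40217.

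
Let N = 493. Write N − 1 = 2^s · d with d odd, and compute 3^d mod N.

493 − 1 = 492 = 2^2 · 123, so d = 123.
3^1 ≡ 3 (mod 493)
3^2 ≡ 3^2 = 9 ≡ 9 (mod 493)
3^4 ≡ 9^2 = 81 ≡ 81 (mod 493)
3^8 ≡ 81^2 = 6561 ≡ 152 (mod 493)
3^16 ≡ 152^2 = 23104 ≡ 426 (mod 493)
3^32 ≡ 426^2 = 181476 ≡ 52 (mod 493)
3^64 ≡ 52^2 = 2704 ≡ 239 (mod 493)
123 = 64 + 32 + 16 + 8 + 2 + 1 in binary powers of 2.
So 3^123 ≡ 239 · 52 · 426 · 152 · 9 · 3 ≡ 160 (mod 493).
Squaring chain: 160 → 457; never reaches −1, so base 3 is a Miller–Rabin witness that 493 is composite.

160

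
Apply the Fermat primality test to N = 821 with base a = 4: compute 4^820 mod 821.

1

4^1 ≡ 4 (mod 821)
4^2 ≡ 4^2 = 16 ≡ 16 (mod 821)
4^4 ≡ 16^2 = 256 ≡ 256 (mod 821)
4^8 ≡ 256^2 = 65536 ≡ 677 (mod 821)
4^16 ≡ 677^2 = 458329 ≡ 211 (mod 821)
4^32 ≡ 211^2 = 44521 ≡ 187 (mod 821)
4^64 ≡ 187^2 = 34969 ≡ 487 (mod 821)
4^128 ≡ 487^2 = 237169 ≡ 721 (mod 821)
4^256 ≡ 721^2 = 519841 ≡ 148 (mod 821)
4^512 ≡ 148^2 = 21904 ≡ 558 (mod 821)
820 = 512 + 256 + 32 + 16 + 4 in binary powers of 2.
So 4^820 ≡ 558 · 148 · 187 · 211 · 256 ≡ 1 (mod 821).
Since the result is 1, base 4 gives no evidence that 821 is composite.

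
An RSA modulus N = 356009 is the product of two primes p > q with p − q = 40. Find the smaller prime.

577

Since p = q + 40, we have 356009 = q(q + 40), so q² + 40q − 356009 = 0.
Discriminant: 40² + 4·356009 = 1600 + 1424036 = 1425636; √1425636 = 1194.
q = (−40 + 1194)/2 = 577, and p = q + 40 = 617.
Check: 577 · 617 = 356009.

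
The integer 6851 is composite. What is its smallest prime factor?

6851 is odd.
Digit sum 20, not divisible by 3.
Ends in 1: not divisible by 5.
7: 6851 = 7·978 + 5
11: 6851 = 11·622 + 9
13: 6851 = 13·527

13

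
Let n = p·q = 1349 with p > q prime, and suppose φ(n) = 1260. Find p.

φ(n) = (p−1)(q−1) = n − (p+q) + 1, so p + q = 1349 − 1260 + 1 = 90.
p and q are the roots of t² − 90t + 1349 = 0.
Discriminant: 90² − 4·1349 = 8100 − 5396 = 2704; √2704 = 52.
q = (90 − 52)/2 = 19, p = (90 + 52)/2 = 71.
Check: 19 · 71 = 1349.

71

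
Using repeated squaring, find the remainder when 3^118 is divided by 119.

32

3^1 ≡ 3 (mod 119)
3^2 ≡ 3^2 = 9 ≡ 9 (mod 119)
3^4 ≡ 9^2 = 81 ≡ 81 (mod 119)
3^8 ≡ 81^2 = 6561 ≡ 16 (mod 119)
3^16 ≡ 16^2 = 256 ≡ 18 (mod 119)
3^32 ≡ 18^2 = 324 ≡ 86 (mod 119)
3^64 ≡ 86^2 = 7396 ≡ 18 (mod 119)
118 = 64 + 32 + 16 + 4 + 2 in binary powers of 2.
So 3^118 ≡ 18 · 86 · 18 · 81 · 9 ≡ 32 (mod 119).
Since 32 ≠ 1, base 3 is a Fermat witness: 119 is composite.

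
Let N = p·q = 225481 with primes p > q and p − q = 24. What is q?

463

Since p = q + 24, we have 225481 = q(q + 24), so q² + 24q − 225481 = 0.
Discriminant: 24² + 4·225481 = 576 + 901924 = 902500; √902500 = 950.
q = (−24 + 950)/2 = 463, and p = q + 24 = 487.
Check: 463 · 487 = 225481.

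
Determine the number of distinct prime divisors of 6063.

6063 = 3 · 2021
2021 = 43 · 47
6063 = 3 · 43 · 47, which has 3 distinct prime factors.

3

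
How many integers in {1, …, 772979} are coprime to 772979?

746856

Factor: 772979 = 67 · 83 · 139.
φ(772979) = (67−1) · (83−1) · (139−1) = 66 · 82 · 138 = 746856.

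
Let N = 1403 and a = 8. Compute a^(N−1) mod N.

8^1 ≡ 8 (mod 1403)
8^2 ≡ 8^2 = 64 ≡ 64 (mod 1403)
8^4 ≡ 64^2 = 4096 ≡ 1290 (mod 1403)
8^8 ≡ 1290^2 = 1664100 ≡ 142 (mod 1403)
8^16 ≡ 142^2 = 20164 ≡ 522 (mod 1403)
8^32 ≡ 522^2 = 272484 ≡ 302 (mod 1403)
8^64 ≡ 302^2 = 91204 ≡ 9 (mod 1403)
8^128 ≡ 9^2 = 81 ≡ 81 (mod 1403)
8^256 ≡ 81^2 = 6561 ≡ 949 (mod 1403)
8^512 ≡ 949^2 = 900601 ≡ 1278 (mod 1403)
8^1024 ≡ 1278^2 = 1633284 ≡ 192 (mod 1403)
1402 = 1024 + 256 + 64 + 32 + 16 + 8 + 2 in binary powers of 2.
So 8^1402 ≡ 192 · 949 · 9 · 302 · 522 · 142 · 64 ≡ 430 (mod 1403).
Since 430 ≠ 1, base 8 is a Fermat witness: 1403 is composite.

430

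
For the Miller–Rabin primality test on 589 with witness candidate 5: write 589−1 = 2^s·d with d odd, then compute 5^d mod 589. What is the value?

589 − 1 = 588 = 2^2 · 147, so d = 147.
5^1 ≡ 5 (mod 589)
5^2 ≡ 5^2 = 25 ≡ 25 (mod 589)
5^4 ≡ 25^2 = 625 ≡ 36 (mod 589)
5^8 ≡ 36^2 = 1296 ≡ 118 (mod 589)
5^16 ≡ 118^2 = 13924 ≡ 377 (mod 589)
5^32 ≡ 377^2 = 142129 ≡ 180 (mod 589)
5^64 ≡ 180^2 = 32400 ≡ 5 (mod 589)
5^128 ≡ 5^2 = 25 ≡ 25 (mod 589)
147 = 128 + 16 + 2 + 1 in binary powers of 2.
So 5^147 ≡ 25 · 377 · 25 · 5 ≡ 125 (mod 589).
Squaring chain: 125 → 311; never reaches −1, so base 5 is a Miller–Rabin witness that 589 is composite.

125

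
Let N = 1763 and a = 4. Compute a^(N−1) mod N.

508

4^1 ≡ 4 (mod 1763)
4^2 ≡ 4^2 = 16 ≡ 16 (mod 1763)
4^4 ≡ 16^2 = 256 ≡ 256 (mod 1763)
4^8 ≡ 256^2 = 65536 ≡ 305 (mod 1763)
4^16 ≡ 305^2 = 93025 ≡ 1349 (mod 1763)
4^32 ≡ 1349^2 = 1819801 ≡ 385 (mod 1763)
4^64 ≡ 385^2 = 148225 ≡ 133 (mod 1763)
4^128 ≡ 133^2 = 17689 ≡ 59 (mod 1763)
4^256 ≡ 59^2 = 3481 ≡ 1718 (mod 1763)
4^512 ≡ 1718^2 = 2951524 ≡ 262 (mod 1763)
4^1024 ≡ 262^2 = 68644 ≡ 1650 (mod 1763)
1762 = 1024 + 512 + 128 + 64 + 32 + 2 in binary powers of 2.
So 4^1762 ≡ 1650 · 262 · 59 · 133 · 385 · 16 ≡ 508 (mod 1763).
Since 508 ≠ 1, base 4 is a Fermat witness: 1763 is composite.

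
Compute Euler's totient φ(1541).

Factor: 1541 = 23 · 67.
φ(1541) = (23−1) · (67−1) = 22 · 66 = 1452.

1452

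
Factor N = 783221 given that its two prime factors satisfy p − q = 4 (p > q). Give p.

887

Since p = q + 4, we have 783221 = q(q + 4), so q² + 4q − 783221 = 0.
Discriminant: 4² + 4·783221 = 16 + 3132884 = 3132900; √3132900 = 1770.
q = (−4 + 1770)/2 = 883, and p = q + 4 = 887.
Check: 883 · 887 = 783221.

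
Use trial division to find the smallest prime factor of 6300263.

6300263 is odd.
Digit sum 20, not divisible by 3.
Ends in 3: not divisible by 5.
7: 6300263 = 7·900037 + 4
11: 6300263 = 11·572751 + 2
13: 6300263 = 13·484635 + 8
17: 6300263 = 17·370603 + 12
19: 6300263 = 19·331592 + 15
23: 6300263 = 23·273924 + 11
29: 6300263 = 29·217250 + 13
31: 6300263 = 31·203234 + 9
37: 6300263 = 37·170277 + 14
41: 6300263 = 41·153664 + 39
43: 6300263 = 43·146517 + 32
47: 6300263 = 47·134048 + 7
53: 6300263 = 53·118872 + 47
59: 6300263 = 59·106784 + 7
61: 6300263 = 61·103283

61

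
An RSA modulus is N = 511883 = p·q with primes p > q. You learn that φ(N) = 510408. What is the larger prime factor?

919

φ(n) = (p−1)(q−1) = n − (p+q) + 1, so p + q = 511883 − 510408 + 1 = 1476.
p and q are the roots of t² − 1476t + 511883 = 0.
Discriminant: 1476² − 4·511883 = 2178576 − 2047532 = 131044; √131044 = 362.
q = (1476 − 362)/2 = 557, p = (1476 + 362)/2 = 919.
Check: 557 · 919 = 511883.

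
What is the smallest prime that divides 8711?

8711 is odd.
Digit sum 17, not divisible by 3.
Ends in 1: not divisible by 5.
7: 8711 = 7·1244 + 3
11: 8711 = 11·791 + 10
13: 8711 = 13·670 + 1
17: 8711 = 17·512 + 7
19: 8711 = 19·458 + 9
23: 8711 = 23·378 + 17
29: 8711 = 29·300 + 11
31: 8711 = 31·281

31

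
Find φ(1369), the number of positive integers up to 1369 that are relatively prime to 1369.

Factor: 1369 = 37^2.
φ(1369) = 37^1·(37−1) = 1332.

1332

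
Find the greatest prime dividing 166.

83

166 = 2 · 83
83 is prime.
So 166 = 2 · 83; the largest prime factor is 83.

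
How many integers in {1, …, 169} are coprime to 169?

156

Factor: 169 = 13^2.
φ(169) = 13^1·(13−1) = 156.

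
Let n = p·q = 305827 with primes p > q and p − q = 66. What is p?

Since p = q + 66, we have 305827 = q(q + 66), so q² + 66q − 305827 = 0.
Discriminant: 66² + 4·305827 = 4356 + 1223308 = 1227664; √1227664 = 1108.
q = (−66 + 1108)/2 = 521, and p = q + 66 = 587.
Check: 521 · 587 = 305827.

587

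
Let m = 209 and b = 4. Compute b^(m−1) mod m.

42

4^1 ≡ 4 (mod 209)
4^2 ≡ 4^2 = 16 ≡ 16 (mod 209)
4^4 ≡ 16^2 = 256 ≡ 47 (mod 209)
4^8 ≡ 47^2 = 2209 ≡ 119 (mod 209)
4^16 ≡ 119^2 = 14161 ≡ 158 (mod 209)
4^32 ≡ 158^2 = 24964 ≡ 93 (mod 209)
4^64 ≡ 93^2 = 8649 ≡ 80 (mod 209)
4^128 ≡ 80^2 = 6400 ≡ 130 (mod 209)
208 = 128 + 64 + 16 in binary powers of 2.
So 4^208 ≡ 130 · 80 · 158 ≡ 42 (mod 209).
Since 42 ≠ 1, base 4 is a Fermat witness: 209 is composite.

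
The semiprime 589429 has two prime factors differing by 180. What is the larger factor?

Since p = q + 180, we have 589429 = q(q + 180), so q² + 180q − 589429 = 0.
Discriminant: 180² + 4·589429 = 32400 + 2357716 = 2390116; √2390116 = 1546.
q = (−180 + 1546)/2 = 683, and p = q + 180 = 863.
Check: 683 · 863 = 589429.

863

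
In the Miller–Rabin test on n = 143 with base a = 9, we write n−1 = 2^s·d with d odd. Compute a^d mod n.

143 − 1 = 142 = 2^1 · 71, so d = 71.
9^1 ≡ 9 (mod 143)
9^2 ≡ 9^2 = 81 ≡ 81 (mod 143)
9^4 ≡ 81^2 = 6561 ≡ 126 (mod 143)
9^8 ≡ 126^2 = 15876 ≡ 3 (mod 143)
9^16 ≡ 3^2 = 9 ≡ 9 (mod 143)
9^32 ≡ 9^2 = 81 ≡ 81 (mod 143)
9^64 ≡ 81^2 = 6561 ≡ 126 (mod 143)
71 = 64 + 4 + 2 + 1 in binary powers of 2.
So 9^71 ≡ 126 · 126 · 81 · 9 ≡ 42 (mod 143).
Squaring chain: 42; never reaches −1, so base 9 is a Miller–Rabin witness that 143 is composite.

42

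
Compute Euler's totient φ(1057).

Factor: 1057 = 7 · 151.
φ(1057) = (7−1) · (151−1) = 6 · 150 = 900.

900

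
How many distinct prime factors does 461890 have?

461890 = 2 · 230945
230945 = 5 · 46189
46189 = 11 · 4199
4199 = 13 · 323
323 = 17 · 19
461890 = 2 · 5 · 11 · 13 · 17 · 19, which has 6 distinct prime factors.

6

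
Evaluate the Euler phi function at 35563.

31200

Factor: 35563 = 11 · 53 · 61.
φ(35563) = (11−1) · (53−1) · (61−1) = 10 · 52 · 60 = 31200.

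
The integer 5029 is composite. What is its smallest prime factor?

5029 is odd.
Digit sum 16, not divisible by 3.
Ends in 9: not divisible by 5.
7: 5029 = 7·718 + 3
11: 5029 = 11·457 + 2
13: 5029 = 13·386 + 11
17: 5029 = 17·295 + 14
19: 5029 = 19·264 + 13
23: 5029 = 23·218 + 15
29: 5029 = 29·173 + 12
31: 5029 = 31·162 + 7
37: 5029 = 37·135 + 34
41: 5029 = 41·122 + 27
43: 5029 = 43·116 + 41
47: 5029 = 47·107

47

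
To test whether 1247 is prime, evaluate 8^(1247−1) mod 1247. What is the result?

173

8^1 ≡ 8 (mod 1247)
8^2 ≡ 8^2 = 64 ≡ 64 (mod 1247)
8^4 ≡ 64^2 = 4096 ≡ 355 (mod 1247)
8^8 ≡ 355^2 = 126025 ≡ 78 (mod 1247)
8^16 ≡ 78^2 = 6084 ≡ 1096 (mod 1247)
8^32 ≡ 1096^2 = 1201216 ≡ 355 (mod 1247)
8^64 ≡ 355^2 = 126025 ≡ 78 (mod 1247)
8^128 ≡ 78^2 = 6084 ≡ 1096 (mod 1247)
8^256 ≡ 1096^2 = 1201216 ≡ 355 (mod 1247)
8^512 ≡ 355^2 = 126025 ≡ 78 (mod 1247)
8^1024 ≡ 78^2 = 6084 ≡ 1096 (mod 1247)
1246 = 1024 + 128 + 64 + 16 + 8 + 4 + 2 in binary powers of 2.
So 8^1246 ≡ 1096 · 1096 · 78 · 1096 · 78 · 355 · 64 ≡ 173 (mod 1247).
Since 173 ≠ 1, base 8 is a Fermat witness: 1247 is composite.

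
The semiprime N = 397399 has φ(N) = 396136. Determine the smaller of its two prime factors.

587

φ(n) = (p−1)(q−1) = n − (p+q) + 1, so p + q = 397399 − 396136 + 1 = 1264.
p and q are the roots of t² − 1264t + 397399 = 0.
Discriminant: 1264² − 4·397399 = 1597696 − 1589596 = 8100; √8100 = 90.
q = (1264 − 90)/2 = 587, p = (1264 + 90)/2 = 677.
Check: 587 · 677 = 397399.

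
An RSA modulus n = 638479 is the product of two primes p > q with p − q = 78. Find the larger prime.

839

Since p = q + 78, we have 638479 = q(q + 78), so q² + 78q − 638479 = 0.
Discriminant: 78² + 4·638479 = 6084 + 2553916 = 2560000; √2560000 = 1600.
q = (−78 + 1600)/2 = 761, and p = q + 78 = 839.
Check: 761 · 839 = 638479.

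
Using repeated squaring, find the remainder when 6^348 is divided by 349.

1

6^1 ≡ 6 (mod 349)
6^2 ≡ 6^2 = 36 ≡ 36 (mod 349)
6^4 ≡ 36^2 = 1296 ≡ 249 (mod 349)
6^8 ≡ 249^2 = 62001 ≡ 228 (mod 349)
6^16 ≡ 228^2 = 51984 ≡ 332 (mod 349)
6^32 ≡ 332^2 = 110224 ≡ 289 (mod 349)
6^64 ≡ 289^2 = 83521 ≡ 110 (mod 349)
6^128 ≡ 110^2 = 12100 ≡ 234 (mod 349)
6^256 ≡ 234^2 = 54756 ≡ 312 (mod 349)
348 = 256 + 64 + 16 + 8 + 4 in binary powers of 2.
So 6^348 ≡ 312 · 110 · 332 · 228 · 249 ≡ 1 (mod 349).
Since the result is 1, base 6 gives no evidence that 349 is composite.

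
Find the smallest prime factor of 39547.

71

39547 is odd.
Digit sum 28, not divisible by 3.
Ends in 7: not divisible by 5.
7: 39547 = 7·5649 + 4
11: 39547 = 11·3595 + 2
13: 39547 = 13·3042 + 1
17: 39547 = 17·2326 + 5
19: 39547 = 19·2081 + 8
23: 39547 = 23·1719 + 10
29: 39547 = 29·1363 + 20
31: 39547 = 31·1275 + 22
37: 39547 = 37·1068 + 31
41: 39547 = 41·964 + 23
43: 39547 = 43·919 + 30
47: 39547 = 47·841 + 20
53: 39547 = 53·746 + 9
59: 39547 = 59·670 + 17
61: 39547 = 61·648 + 19
67: 39547 = 67·590 + 17
71: 39547 = 71·557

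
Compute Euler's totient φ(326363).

Factor: 326363 = 19 · 89 · 193.
φ(326363) = (19−1) · (89−1) · (193−1) = 18 · 88 · 192 = 304128.

304128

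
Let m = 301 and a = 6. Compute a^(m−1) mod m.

1

6^1 ≡ 6 (mod 301)
6^2 ≡ 6^2 = 36 ≡ 36 (mod 301)
6^4 ≡ 36^2 = 1296 ≡ 92 (mod 301)
6^8 ≡ 92^2 = 8464 ≡ 36 (mod 301)
6^16 ≡ 36^2 = 1296 ≡ 92 (mod 301)
6^32 ≡ 92^2 = 8464 ≡ 36 (mod 301)
6^64 ≡ 36^2 = 1296 ≡ 92 (mod 301)
6^128 ≡ 92^2 = 8464 ≡ 36 (mod 301)
6^256 ≡ 36^2 = 1296 ≡ 92 (mod 301)
300 = 256 + 32 + 8 + 4 in binary powers of 2.
So 6^300 ≡ 92 · 36 · 36 · 92 ≡ 1 (mod 301).
Since the result is 1, base 6 gives no evidence that 301 is composite.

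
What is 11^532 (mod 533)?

146

11^1 ≡ 11 (mod 533)
11^2 ≡ 11^2 = 121 ≡ 121 (mod 533)
11^4 ≡ 121^2 = 14641 ≡ 250 (mod 533)
11^8 ≡ 250^2 = 62500 ≡ 139 (mod 533)
11^16 ≡ 139^2 = 19321 ≡ 133 (mod 533)
11^32 ≡ 133^2 = 17689 ≡ 100 (mod 533)
11^64 ≡ 100^2 = 10000 ≡ 406 (mod 533)
11^128 ≡ 406^2 = 164836 ≡ 139 (mod 533)
11^256 ≡ 139^2 = 19321 ≡ 133 (mod 533)
11^512 ≡ 133^2 = 17689 ≡ 100 (mod 533)
532 = 512 + 16 + 4 in binary powers of 2.
So 11^532 ≡ 100 · 133 · 250 ≡ 146 (mod 533).
Since 146 ≠ 1, base 11 is a Fermat witness: 533 is composite.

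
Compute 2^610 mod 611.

2^1 ≡ 2 (mod 611)
2^2 ≡ 2^2 = 4 ≡ 4 (mod 611)
2^4 ≡ 4^2 = 16 ≡ 16 (mod 611)
2^8 ≡ 16^2 = 256 ≡ 256 (mod 611)
2^16 ≡ 256^2 = 65536 ≡ 159 (mod 611)
2^32 ≡ 159^2 = 25281 ≡ 230 (mod 611)
2^64 ≡ 230^2 = 52900 ≡ 354 (mod 611)
2^128 ≡ 354^2 = 125316 ≡ 61 (mod 611)
2^256 ≡ 61^2 = 3721 ≡ 55 (mod 611)
2^512 ≡ 55^2 = 3025 ≡ 581 (mod 611)
610 = 512 + 64 + 32 + 2 in binary powers of 2.
So 2^610 ≡ 581 · 354 · 230 · 4 ≡ 101 (mod 611).
Since 101 ≠ 1, base 2 is a Fermat witness: 611 is composite.

101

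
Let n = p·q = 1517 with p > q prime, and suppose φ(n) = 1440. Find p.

φ(n) = (p−1)(q−1) = n − (p+q) + 1, so p + q = 1517 − 1440 + 1 = 78.
p and q are the roots of t² − 78t + 1517 = 0.
Discriminant: 78² − 4·1517 = 6084 − 6068 = 16; √16 = 4.
q = (78 − 4)/2 = 37, p = (78 + 4)/2 = 41.
Check: 37 · 41 = 1517.

41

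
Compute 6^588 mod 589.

6^1 ≡ 6 (mod 589)
6^2 ≡ 6^2 = 36 ≡ 36 (mod 589)
6^4 ≡ 36^2 = 1296 ≡ 118 (mod 589)
6^8 ≡ 118^2 = 13924 ≡ 377 (mod 589)
6^16 ≡ 377^2 = 142129 ≡ 180 (mod 589)
6^32 ≡ 180^2 = 32400 ≡ 5 (mod 589)
6^64 ≡ 5^2 = 25 ≡ 25 (mod 589)
6^128 ≡ 25^2 = 625 ≡ 36 (mod 589)
6^256 ≡ 36^2 = 1296 ≡ 118 (mod 589)
6^512 ≡ 118^2 = 13924 ≡ 377 (mod 589)
588 = 512 + 64 + 8 + 4 in binary powers of 2.
So 6^588 ≡ 377 · 25 · 377 · 118 ≡ 311 (mod 589).
Since 311 ≠ 1, base 6 is a Fermat witness: 589 is composite.

311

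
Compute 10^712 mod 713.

10^1 ≡ 10 (mod 713)
10^2 ≡ 10^2 = 100 ≡ 100 (mod 713)
10^4 ≡ 100^2 = 10000 ≡ 18 (mod 713)
10^8 ≡ 18^2 = 324 ≡ 324 (mod 713)
10^16 ≡ 324^2 = 104976 ≡ 165 (mod 713)
10^32 ≡ 165^2 = 27225 ≡ 131 (mod 713)
10^64 ≡ 131^2 = 17161 ≡ 49 (mod 713)
10^128 ≡ 49^2 = 2401 ≡ 262 (mod 713)
10^256 ≡ 262^2 = 68644 ≡ 196 (mod 713)
10^512 ≡ 196^2 = 38416 ≡ 627 (mod 713)
712 = 512 + 128 + 64 + 8 in binary powers of 2.
So 10^712 ≡ 627 · 262 · 49 · 324 ≡ 485 (mod 713).
Since 485 ≠ 1, base 10 is a Fermat witness: 713 is composite.

485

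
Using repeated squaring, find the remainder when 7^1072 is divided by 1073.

7^1 ≡ 7 (mod 1073)
7^2 ≡ 7^2 = 49 ≡ 49 (mod 1073)
7^4 ≡ 49^2 = 2401 ≡ 255 (mod 1073)
7^8 ≡ 255^2 = 65025 ≡ 645 (mod 1073)
7^16 ≡ 645^2 = 416025 ≡ 774 (mod 1073)
7^32 ≡ 774^2 = 599076 ≡ 342 (mod 1073)
7^64 ≡ 342^2 = 116964 ≡ 7 (mod 1073)
7^128 ≡ 7^2 = 49 ≡ 49 (mod 1073)
7^256 ≡ 49^2 = 2401 ≡ 255 (mod 1073)
7^512 ≡ 255^2 = 65025 ≡ 645 (mod 1073)
7^1024 ≡ 645^2 = 416025 ≡ 774 (mod 1073)
1072 = 1024 + 32 + 16 in binary powers of 2.
So 7^1072 ≡ 774 · 342 · 774 ≡ 7 (mod 1073).
Since 7 ≠ 1, base 7 is a Fermat witness: 1073 is composite.

7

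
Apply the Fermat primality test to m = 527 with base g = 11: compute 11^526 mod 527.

485

11^1 ≡ 11 (mod 527)
11^2 ≡ 11^2 = 121 ≡ 121 (mod 527)
11^4 ≡ 121^2 = 14641 ≡ 412 (mod 527)
11^8 ≡ 412^2 = 169744 ≡ 50 (mod 527)
11^16 ≡ 50^2 = 2500 ≡ 392 (mod 527)
11^32 ≡ 392^2 = 153664 ≡ 307 (mod 527)
11^64 ≡ 307^2 = 94249 ≡ 443 (mod 527)
11^128 ≡ 443^2 = 196249 ≡ 205 (mod 527)
11^256 ≡ 205^2 = 42025 ≡ 392 (mod 527)
11^512 ≡ 392^2 = 153664 ≡ 307 (mod 527)
526 = 512 + 8 + 4 + 2 in binary powers of 2.
So 11^526 ≡ 307 · 50 · 412 · 121 ≡ 485 (mod 527).
Since 485 ≠ 1, base 11 is a Fermat witness: 527 is composite.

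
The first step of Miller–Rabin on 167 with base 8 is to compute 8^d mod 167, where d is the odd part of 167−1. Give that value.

167 − 1 = 166 = 2^1 · 83, so d = 83.
8^1 ≡ 8 (mod 167)
8^2 ≡ 8^2 = 64 ≡ 64 (mod 167)
8^4 ≡ 64^2 = 4096 ≡ 88 (mod 167)
8^8 ≡ 88^2 = 7744 ≡ 62 (mod 167)
8^16 ≡ 62^2 = 3844 ≡ 3 (mod 167)
8^32 ≡ 3^2 = 9 ≡ 9 (mod 167)
8^64 ≡ 9^2 = 81 ≡ 81 (mod 167)
83 = 64 + 16 + 2 + 1 in binary powers of 2.
So 8^83 ≡ 81 · 3 · 64 · 8 ≡ 1 (mod 167).
Since 8^d ≡ 1 (mod 167), base 8 does not prove 167 composite.

1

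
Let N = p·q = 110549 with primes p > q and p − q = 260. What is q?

Since p = q + 260, we have 110549 = q(q + 260), so q² + 260q − 110549 = 0.
Discriminant: 260² + 4·110549 = 67600 + 442196 = 509796; √509796 = 714.
q = (−260 + 714)/2 = 227, and p = q + 260 = 487.
Check: 227 · 487 = 110549.

227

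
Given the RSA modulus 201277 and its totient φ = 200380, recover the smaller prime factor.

φ(n) = (p−1)(q−1) = n − (p+q) + 1, so p + q = 201277 − 200380 + 1 = 898.
p and q are the roots of t² − 898t + 201277 = 0.
Discriminant: 898² − 4·201277 = 806404 − 805108 = 1296; √1296 = 36.
q = (898 − 36)/2 = 431, p = (898 + 36)/2 = 467.
Check: 431 · 467 = 201277.

431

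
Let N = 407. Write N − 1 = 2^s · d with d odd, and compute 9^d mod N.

256

407 − 1 = 406 = 2^1 · 203, so d = 203.
9^1 ≡ 9 (mod 407)
9^2 ≡ 9^2 = 81 ≡ 81 (mod 407)
9^4 ≡ 81^2 = 6561 ≡ 49 (mod 407)
9^8 ≡ 49^2 = 2401 ≡ 366 (mod 407)
9^16 ≡ 366^2 = 133956 ≡ 53 (mod 407)
9^32 ≡ 53^2 = 2809 ≡ 367 (mod 407)
9^64 ≡ 367^2 = 134689 ≡ 379 (mod 407)
9^128 ≡ 379^2 = 143641 ≡ 377 (mod 407)
203 = 128 + 64 + 8 + 2 + 1 in binary powers of 2.
So 9^203 ≡ 377 · 379 · 366 · 81 · 9 ≡ 256 (mod 407).
Squaring chain: 256; never reaches −1, so base 9 is a Miller–Rabin witness that 407 is composite.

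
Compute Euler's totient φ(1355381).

1317888

Factor: 1355381 = 89 · 97 · 157.
φ(1355381) = (89−1) · (97−1) · (157−1) = 88 · 96 · 156 = 1317888.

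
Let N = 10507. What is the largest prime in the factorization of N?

10507 = 7 · 1501
1501 = 19 · 79
79 is prime.
So 10507 = 7 · 19 · 79; the largest prime factor is 79.

79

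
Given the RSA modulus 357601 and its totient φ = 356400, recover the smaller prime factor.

541

φ(n) = (p−1)(q−1) = n − (p+q) + 1, so p + q = 357601 − 356400 + 1 = 1202.
p and q are the roots of t² − 1202t + 357601 = 0.
Discriminant: 1202² − 4·357601 = 1444804 − 1430404 = 14400; √14400 = 120.
q = (1202 − 120)/2 = 541, p = (1202 + 120)/2 = 661.
Check: 541 · 661 = 357601.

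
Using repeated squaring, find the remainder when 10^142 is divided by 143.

133

10^1 ≡ 10 (mod 143)
10^2 ≡ 10^2 = 100 ≡ 100 (mod 143)
10^4 ≡ 100^2 = 10000 ≡ 133 (mod 143)
10^8 ≡ 133^2 = 17689 ≡ 100 (mod 143)
10^16 ≡ 100^2 = 10000 ≡ 133 (mod 143)
10^32 ≡ 133^2 = 17689 ≡ 100 (mod 143)
10^64 ≡ 100^2 = 10000 ≡ 133 (mod 143)
10^128 ≡ 133^2 = 17689 ≡ 100 (mod 143)
142 = 128 + 8 + 4 + 2 in binary powers of 2.
So 10^142 ≡ 100 · 100 · 133 · 100 ≡ 133 (mod 143).
Since 133 ≠ 1, base 10 is a Fermat witness: 143 is composite.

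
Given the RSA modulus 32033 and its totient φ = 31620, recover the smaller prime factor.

103

φ(n) = (p−1)(q−1) = n − (p+q) + 1, so p + q = 32033 − 31620 + 1 = 414.
p and q are the roots of t² − 414t + 32033 = 0.
Discriminant: 414² − 4·32033 = 171396 − 128132 = 43264; √43264 = 208.
q = (414 − 208)/2 = 103, p = (414 + 208)/2 = 311.
Check: 103 · 311 = 32033.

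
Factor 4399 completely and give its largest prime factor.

4399 = 53 · 83
83 is prime.
So 4399 = 53 · 83; the largest prime factor is 83.

83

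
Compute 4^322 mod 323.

4^1 ≡ 4 (mod 323)
4^2 ≡ 4^2 = 16 ≡ 16 (mod 323)
4^4 ≡ 16^2 = 256 ≡ 256 (mod 323)
4^8 ≡ 256^2 = 65536 ≡ 290 (mod 323)
4^16 ≡ 290^2 = 84100 ≡ 120 (mod 323)
4^32 ≡ 120^2 = 14400 ≡ 188 (mod 323)
4^64 ≡ 188^2 = 35344 ≡ 137 (mod 323)
4^128 ≡ 137^2 = 18769 ≡ 35 (mod 323)
4^256 ≡ 35^2 = 1225 ≡ 256 (mod 323)
322 = 256 + 64 + 2 in binary powers of 2.
So 4^322 ≡ 256 · 137 · 16 ≡ 101 (mod 323).
Since 101 ≠ 1, base 4 is a Fermat witness: 323 is composite.

101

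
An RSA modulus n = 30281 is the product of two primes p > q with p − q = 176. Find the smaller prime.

107

Since p = q + 176, we have 30281 = q(q + 176), so q² + 176q − 30281 = 0.
Discriminant: 176² + 4·30281 = 30976 + 121124 = 152100; √152100 = 390.
q = (−176 + 390)/2 = 107, and p = q + 176 = 283.
Check: 107 · 283 = 30281.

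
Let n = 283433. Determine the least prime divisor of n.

283433 is odd.
Digit sum 23, not divisible by 3.
Ends in 3: not divisible by 5.
7: 283433 = 7·40490 + 3
11: 283433 = 11·25766 + 7
13: 283433 = 13·21802 + 7
17: 283433 = 17·16672 + 9
19: 283433 = 19·14917 + 10
23: 283433 = 23·12323 + 4
29: 283433 = 29·9773 + 16
31: 283433 = 31·9143

31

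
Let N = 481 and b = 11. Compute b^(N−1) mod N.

11^1 ≡ 11 (mod 481)
11^2 ≡ 11^2 = 121 ≡ 121 (mod 481)
11^4 ≡ 121^2 = 14641 ≡ 211 (mod 481)
11^8 ≡ 211^2 = 44521 ≡ 269 (mod 481)
11^16 ≡ 269^2 = 72361 ≡ 211 (mod 481)
11^32 ≡ 211^2 = 44521 ≡ 269 (mod 481)
11^64 ≡ 269^2 = 72361 ≡ 211 (mod 481)
11^128 ≡ 211^2 = 44521 ≡ 269 (mod 481)
11^256 ≡ 269^2 = 72361 ≡ 211 (mod 481)
480 = 256 + 128 + 64 + 32 in binary powers of 2.
So 11^480 ≡ 211 · 269 · 211 · 269 ≡ 1 (mod 481).
Since the result is 1, base 11 gives no evidence that 481 is composite.

1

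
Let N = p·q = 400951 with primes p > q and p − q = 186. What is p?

Since p = q + 186, we have 400951 = q(q + 186), so q² + 186q − 400951 = 0.
Discriminant: 186² + 4·400951 = 34596 + 1603804 = 1638400; √1638400 = 1280.
q = (−186 + 1280)/2 = 547, and p = q + 186 = 733.
Check: 547 · 733 = 400951.

733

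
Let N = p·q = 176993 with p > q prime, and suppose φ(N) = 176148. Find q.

φ(n) = (p−1)(q−1) = n − (p+q) + 1, so p + q = 176993 − 176148 + 1 = 846.
p and q are the roots of t² − 846t + 176993 = 0.
Discriminant: 846² − 4·176993 = 715716 − 707972 = 7744; √7744 = 88.
q = (846 − 88)/2 = 379, p = (846 + 88)/2 = 467.
Check: 379 · 467 = 176993.

379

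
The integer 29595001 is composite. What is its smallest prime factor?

71

29595001 is odd.
Digit sum 31, not divisible by 3.
Ends in 1: not divisible by 5.
7: 29595001 = 7·4227857 + 2
11: 29595001 = 11·2690454 + 7
13: 29595001 = 13·2276538 + 7
17: 29595001 = 17·1740882 + 7
19: 29595001 = 19·1557631 + 12
23: 29595001 = 23·1286739 + 4
29: 29595001 = 29·1020517 + 8
31: 29595001 = 31·954677 + 14
37: 29595001 = 37·799864 + 33
41: 29595001 = 41·721829 + 12
43: 29595001 = 43·688255 + 36
47: 29595001 = 47·629680 + 41
53: 29595001 = 53·558396 + 13
59: 29595001 = 59·501610 + 11
61: 29595001 = 61·485163 + 58
67: 29595001 = 67·441716 + 29
71: 29595001 = 71·416831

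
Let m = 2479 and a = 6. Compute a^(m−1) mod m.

6^1 ≡ 6 (mod 2479)
6^2 ≡ 6^2 = 36 ≡ 36 (mod 2479)
6^4 ≡ 36^2 = 1296 ≡ 1296 (mod 2479)
6^8 ≡ 1296^2 = 1679616 ≡ 1333 (mod 2479)
6^16 ≡ 1333^2 = 1776889 ≡ 1925 (mod 2479)
6^32 ≡ 1925^2 = 3705625 ≡ 1999 (mod 2479)
6^64 ≡ 1999^2 = 3996001 ≡ 2332 (mod 2479)
6^128 ≡ 2332^2 = 5438224 ≡ 1777 (mod 2479)
6^256 ≡ 1777^2 = 3157729 ≡ 1962 (mod 2479)
6^512 ≡ 1962^2 = 3849444 ≡ 2036 (mod 2479)
6^1024 ≡ 2036^2 = 4145296 ≡ 408 (mod 2479)
6^2048 ≡ 408^2 = 166464 ≡ 371 (mod 2479)
2478 = 2048 + 256 + 128 + 32 + 8 + 4 + 2 in binary powers of 2.
So 6^2478 ≡ 371 · 1962 · 1777 · 1999 · 1333 · 1296 · 36 ≡ 2293 (mod 2479).
Since 2293 ≠ 1, base 6 is a Fermat witness: 2479 is composite.

2293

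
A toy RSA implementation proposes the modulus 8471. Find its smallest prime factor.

8471 is odd.
Digit sum 20, not divisible by 3.
Ends in 1: not divisible by 5.
7: 8471 = 7·1210 + 1
11: 8471 = 11·770 + 1
13: 8471 = 13·651 + 8
17: 8471 = 17·498 + 5
19: 8471 = 19·445 + 16
23: 8471 = 23·368 + 7
29: 8471 = 29·292 + 3
31: 8471 = 31·273 + 8
37: 8471 = 37·228 + 35
41: 8471 = 41·206 + 25
43: 8471 = 43·197

43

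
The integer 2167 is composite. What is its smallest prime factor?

2167 is odd.
Digit sum 16, not divisible by 3.
Ends in 7: not divisible by 5.
7: 2167 = 7·309 + 4
11: 2167 = 11·197

11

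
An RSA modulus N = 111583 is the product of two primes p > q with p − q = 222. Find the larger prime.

Since p = q + 222, we have 111583 = q(q + 222), so q² + 222q − 111583 = 0.
Discriminant: 222² + 4·111583 = 49284 + 446332 = 495616; √495616 = 704.
q = (−222 + 704)/2 = 241, and p = q + 222 = 463.
Check: 241 · 463 = 111583.

463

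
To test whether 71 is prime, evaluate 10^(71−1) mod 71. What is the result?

1

10^1 ≡ 10 (mod 71)
10^2 ≡ 10^2 = 100 ≡ 29 (mod 71)
10^4 ≡ 29^2 = 841 ≡ 60 (mod 71)
10^8 ≡ 60^2 = 3600 ≡ 50 (mod 71)
10^16 ≡ 50^2 = 2500 ≡ 15 (mod 71)
10^32 ≡ 15^2 = 225 ≡ 12 (mod 71)
10^64 ≡ 12^2 = 144 ≡ 2 (mod 71)
70 = 64 + 4 + 2 in binary powers of 2.
So 10^70 ≡ 2 · 60 · 29 ≡ 1 (mod 71).
Since the result is 1, base 10 gives no evidence that 71 is composite.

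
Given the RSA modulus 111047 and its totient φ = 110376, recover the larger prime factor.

379

φ(n) = (p−1)(q−1) = n − (p+q) + 1, so p + q = 111047 − 110376 + 1 = 672.
p and q are the roots of t² − 672t + 111047 = 0.
Discriminant: 672² − 4·111047 = 451584 − 444188 = 7396; √7396 = 86.
q = (672 − 86)/2 = 293, p = (672 + 86)/2 = 379.
Check: 293 · 379 = 111047.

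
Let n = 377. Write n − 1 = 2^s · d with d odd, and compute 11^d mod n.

305

377 − 1 = 376 = 2^3 · 47, so d = 47.
11^1 ≡ 11 (mod 377)
11^2 ≡ 11^2 = 121 ≡ 121 (mod 377)
11^4 ≡ 121^2 = 14641 ≡ 315 (mod 377)
11^8 ≡ 315^2 = 99225 ≡ 74 (mod 377)
11^16 ≡ 74^2 = 5476 ≡ 198 (mod 377)
11^32 ≡ 198^2 = 39204 ≡ 373 (mod 377)
47 = 32 + 8 + 4 + 2 + 1 in binary powers of 2.
So 11^47 ≡ 373 · 74 · 315 · 121 · 11 ≡ 305 (mod 377).
Squaring chain: 305 → 283 → 165; never reaches −1, so base 11 is a Miller–Rabin witness that 377 is composite.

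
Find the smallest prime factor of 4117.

4117 is odd.
Digit sum 13, not divisible by 3.
Ends in 7: not divisible by 5.
7: 4117 = 7·588 + 1
11: 4117 = 11·374 + 3
13: 4117 = 13·316 + 9
17: 4117 = 17·242 + 3
19: 4117 = 19·216 + 13
23: 4117 = 23·179

23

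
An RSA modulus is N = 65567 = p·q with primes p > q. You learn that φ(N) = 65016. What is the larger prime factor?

379

φ(n) = (p−1)(q−1) = n − (p+q) + 1, so p + q = 65567 − 65016 + 1 = 552.
p and q are the roots of t² − 552t + 65567 = 0.
Discriminant: 552² − 4·65567 = 304704 − 262268 = 42436; √42436 = 206.
q = (552 − 206)/2 = 173, p = (552 + 206)/2 = 379.
Check: 173 · 379 = 65567.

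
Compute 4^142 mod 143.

4^1 ≡ 4 (mod 143)
4^2 ≡ 4^2 = 16 ≡ 16 (mod 143)
4^4 ≡ 16^2 = 256 ≡ 113 (mod 143)
4^8 ≡ 113^2 = 12769 ≡ 42 (mod 143)
4^16 ≡ 42^2 = 1764 ≡ 48 (mod 143)
4^32 ≡ 48^2 = 2304 ≡ 16 (mod 143)
4^64 ≡ 16^2 = 256 ≡ 113 (mod 143)
4^128 ≡ 113^2 = 12769 ≡ 42 (mod 143)
142 = 128 + 8 + 4 + 2 in binary powers of 2.
So 4^142 ≡ 42 · 42 · 113 · 16 ≡ 126 (mod 143).
Since 126 ≠ 1, base 4 is a Fermat witness: 143 is composite.

126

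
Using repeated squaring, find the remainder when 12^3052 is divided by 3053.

12^1 ≡ 12 (mod 3053)
12^2 ≡ 12^2 = 144 ≡ 144 (mod 3053)
12^4 ≡ 144^2 = 20736 ≡ 2418 (mod 3053)
12^8 ≡ 2418^2 = 5846724 ≡ 229 (mod 3053)
12^16 ≡ 229^2 = 52441 ≡ 540 (mod 3053)
12^32 ≡ 540^2 = 291600 ≡ 1565 (mod 3053)
12^64 ≡ 1565^2 = 2449225 ≡ 719 (mod 3053)
12^128 ≡ 719^2 = 516961 ≡ 1004 (mod 3053)
12^256 ≡ 1004^2 = 1008016 ≡ 526 (mod 3053)
12^512 ≡ 526^2 = 276676 ≡ 1906 (mod 3053)
12^1024 ≡ 1906^2 = 3632836 ≡ 2819 (mod 3053)
12^2048 ≡ 2819^2 = 7946761 ≡ 2855 (mod 3053)
3052 = 2048 + 512 + 256 + 128 + 64 + 32 + 8 + 4 in binary powers of 2.
So 12^3052 ≡ 2855 · 1906 · 526 · 1004 · 719 · 1565 · 229 · 2418 ≡ 522 (mod 3053).
Since 522 ≠ 1, base 12 is a Fermat witness: 3053 is composite.

522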